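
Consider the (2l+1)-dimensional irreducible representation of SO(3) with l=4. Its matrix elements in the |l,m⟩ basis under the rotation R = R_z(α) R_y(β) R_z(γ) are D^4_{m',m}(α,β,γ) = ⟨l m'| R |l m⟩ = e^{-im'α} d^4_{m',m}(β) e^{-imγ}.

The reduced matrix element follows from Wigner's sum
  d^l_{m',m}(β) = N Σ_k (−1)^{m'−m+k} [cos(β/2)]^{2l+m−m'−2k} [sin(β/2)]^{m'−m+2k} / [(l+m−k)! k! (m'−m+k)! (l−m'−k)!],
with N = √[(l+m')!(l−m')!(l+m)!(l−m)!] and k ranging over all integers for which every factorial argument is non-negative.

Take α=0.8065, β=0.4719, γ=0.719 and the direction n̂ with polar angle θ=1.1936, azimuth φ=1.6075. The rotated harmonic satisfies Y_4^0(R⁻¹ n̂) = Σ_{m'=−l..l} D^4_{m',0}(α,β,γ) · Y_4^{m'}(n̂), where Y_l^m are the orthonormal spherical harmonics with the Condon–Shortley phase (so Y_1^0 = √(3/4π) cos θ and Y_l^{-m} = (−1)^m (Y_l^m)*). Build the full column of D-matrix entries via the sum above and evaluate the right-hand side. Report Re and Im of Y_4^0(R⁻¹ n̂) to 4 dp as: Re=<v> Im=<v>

Need the full column D^4_{m',0} for m'=−4..4 at α=0.8065, β=0.4719, γ=0.719.
cos(β/2)=0.972293, sin(β/2)=0.233767
d^4_{-4,0}: single k=4 term ⇒ +0.022329;  D = -0.022249-0.001882i
d^4_{-3,0}: k∈[3..4] ⇒ +0.131340 -0.007592 = +0.123748;  D = -0.092863+0.081792i
d^4_{-2,0}: k∈[2..4] ⇒ +0.437995 -0.067516 +0.001464 = +0.371942;  D = -0.015693+0.371611i
d^4_{-1,0}: k∈[1..4] ⇒ +0.858770 -0.297851 +0.017218 -0.000166 = +0.577970;  D = +0.399972+0.417219i
d^4_{0,0}: k∈[0..4] ⇒ +0.798686 -0.738699 +0.096078 -0.002468 +0.000009 = +0.153605;  D = +0.153605+0.000000i
d^4_{1,0}: k∈[0..3] ⇒ -0.858770 +0.297851 -0.017218 +0.000166 = -0.577970;  D = -0.399972+0.417219i
d^4_{2,0}: k∈[0..2] ⇒ +0.437995 -0.067516 +0.001464 = +0.371942;  D = -0.015693-0.371611i
d^4_{3,0}: k∈[0..1] ⇒ -0.131340 +0.007592 = -0.123748;  D = +0.092863+0.081792i
d^4_{4,0}: single k=0 term ⇒ +0.022329;  D = -0.022249+0.001882i
Y_4^{m'}(θ=1.1936,φ=1.6075) and Σ D·Y over m':
  (-0.0222-0.0019i)·(+0.3271-0.0484i)  (-0.0929+0.0818i)·(+0.0407+0.3682i)  (-0.0157+0.3716i)·(+0.0145-0.0011i)  (+0.4000+0.4172i)·(+0.0122+0.3319i)  (+0.1536+0.0000i)·(-0.0450+0.0000i)  (-0.4000+0.4172i)·(-0.0122+0.3319i)  (-0.0157-0.3716i)·(+0.0145+0.0011i)  (+0.0929+0.0818i)·(-0.0407+0.3682i)  (-0.0222+0.0019i)·(+0.3271+0.0484i)
Y_4^0(R⁻¹ n̂) = -0.356336-0.000000i

Re=-0.3563 Im=0.0000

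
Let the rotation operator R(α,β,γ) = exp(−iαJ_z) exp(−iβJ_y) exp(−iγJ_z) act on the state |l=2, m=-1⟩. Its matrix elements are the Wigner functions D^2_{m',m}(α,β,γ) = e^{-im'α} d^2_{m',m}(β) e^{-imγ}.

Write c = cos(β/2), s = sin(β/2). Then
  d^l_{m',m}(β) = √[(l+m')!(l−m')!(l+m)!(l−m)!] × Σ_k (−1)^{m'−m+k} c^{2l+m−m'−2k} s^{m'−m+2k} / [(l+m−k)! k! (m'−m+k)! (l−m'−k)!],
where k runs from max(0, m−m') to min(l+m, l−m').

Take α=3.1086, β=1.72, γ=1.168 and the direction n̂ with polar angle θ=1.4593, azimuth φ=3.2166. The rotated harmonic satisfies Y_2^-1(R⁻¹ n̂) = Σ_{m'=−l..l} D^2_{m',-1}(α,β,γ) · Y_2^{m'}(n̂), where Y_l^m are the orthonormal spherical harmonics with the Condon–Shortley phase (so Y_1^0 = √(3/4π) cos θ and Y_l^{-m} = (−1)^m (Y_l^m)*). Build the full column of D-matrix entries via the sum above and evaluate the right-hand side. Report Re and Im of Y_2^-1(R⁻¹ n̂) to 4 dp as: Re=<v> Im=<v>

Re=-0.0016 Im=-0.2065

Need the full column D^2_{m',-1} for m'=−2..2 at α=3.1086, β=1.72, γ=1.168.
cos(β/2)=0.652437, sin(β/2)=0.757843
d^2_{-2,-1}: single k=1 term ⇒ +0.420945;  D = +0.190183+0.375533i
d^2_{-1,-1}: k∈[0..1] ⇒ +0.181199 -0.733427 = -0.552228;  D = +0.233110+0.500616i
d^2_{0,-1}: k∈[0..1] ⇒ -0.515551 +0.695587 = +0.180036;  D = +0.070573+0.165628i
d^2_{1,-1}: k∈[0..1] ⇒ +0.733427 -0.329850 = +0.403578;  D = -0.145866-0.376295i
d^2_{2,-1}: single k=0 term ⇒ -0.567944;  D = -0.187694-0.536034i
Y_2^{m'}(θ=1.4593,φ=3.2166) and Σ D·Y over m':
  (+0.1902+0.3755i)·(+0.3772-0.0570i)  (+0.2331+0.5006i)·(-0.0852+0.0064i)  (+0.0706+0.1656i)·(-0.3037+0.0000i)  (-0.1459-0.3763i)·(+0.0852+0.0064i)  (-0.1877-0.5360i)·(+0.3772+0.0570i)
Y_2^-1(R⁻¹ n̂) = -0.001598-0.206524i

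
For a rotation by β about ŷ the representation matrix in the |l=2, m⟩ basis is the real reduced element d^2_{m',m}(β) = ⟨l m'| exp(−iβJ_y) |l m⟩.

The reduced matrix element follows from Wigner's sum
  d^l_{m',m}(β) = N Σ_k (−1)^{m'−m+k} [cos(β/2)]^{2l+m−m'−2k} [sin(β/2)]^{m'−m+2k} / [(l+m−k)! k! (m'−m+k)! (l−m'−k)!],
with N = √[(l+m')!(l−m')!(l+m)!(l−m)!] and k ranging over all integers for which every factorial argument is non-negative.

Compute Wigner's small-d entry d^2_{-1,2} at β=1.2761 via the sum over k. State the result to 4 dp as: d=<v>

d=0.3395

d^2_{-1,2}(β=1.2761) via Wigner's sum:
c=cos(1.2761/2)=0.803259, s=sin(1.2761/2)=0.595630; N=√[1·6·24·1]=12.000000
Admissible k: 3..3 (factorial args all ≥0)
  k=3: (−1)^0·12.0000/(6)·0.8033^1·0.5956^3 = +0.339481
d^2_{-1,2}(1.2761) = +0.339481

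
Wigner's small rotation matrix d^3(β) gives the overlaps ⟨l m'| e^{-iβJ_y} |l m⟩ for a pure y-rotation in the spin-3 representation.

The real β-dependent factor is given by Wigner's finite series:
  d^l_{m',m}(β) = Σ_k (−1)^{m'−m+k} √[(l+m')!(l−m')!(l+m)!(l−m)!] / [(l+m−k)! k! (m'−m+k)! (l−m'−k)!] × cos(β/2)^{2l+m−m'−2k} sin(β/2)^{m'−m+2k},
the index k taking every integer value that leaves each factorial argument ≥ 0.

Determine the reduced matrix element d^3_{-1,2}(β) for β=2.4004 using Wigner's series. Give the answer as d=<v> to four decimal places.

d=-0.5625

d^3_{-1,2}(β=2.4004) via Wigner's sum:
With c≡cos(β/2)=0.362171 and s≡sin(β/2)=0.932112, N=[2·24·120·1]^{1/2}=75.894664
The bounds max(0,m−m')=3 and min(l+m,l−m')=4 give 2 terms
  k=3: (−1)^0·75.8947/(12)·0.3622^3·0.9321^3 = +0.243319
  k=4: (−1)^1·75.8947/(24)·0.3622^1·0.9321^5 = -0.805849
d^3_{-1,2}(2.4004) = +0.243319 -0.805849 = -0.562530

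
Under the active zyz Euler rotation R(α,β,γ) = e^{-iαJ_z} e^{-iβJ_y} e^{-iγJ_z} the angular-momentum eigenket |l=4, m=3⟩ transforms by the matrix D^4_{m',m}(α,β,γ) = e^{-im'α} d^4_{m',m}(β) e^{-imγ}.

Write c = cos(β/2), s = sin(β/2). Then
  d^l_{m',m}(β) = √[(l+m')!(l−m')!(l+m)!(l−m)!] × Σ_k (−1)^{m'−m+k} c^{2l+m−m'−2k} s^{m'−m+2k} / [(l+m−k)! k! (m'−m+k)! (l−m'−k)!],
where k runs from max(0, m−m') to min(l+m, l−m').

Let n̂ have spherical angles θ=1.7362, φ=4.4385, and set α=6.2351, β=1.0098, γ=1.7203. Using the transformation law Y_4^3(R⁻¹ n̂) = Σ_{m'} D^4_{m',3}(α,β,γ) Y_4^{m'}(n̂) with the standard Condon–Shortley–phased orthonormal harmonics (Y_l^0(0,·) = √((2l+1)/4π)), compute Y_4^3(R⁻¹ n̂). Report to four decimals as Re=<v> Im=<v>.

Re=-0.2838 Im=0.1134

Need the full column D^4_{m',3} for m'=−4..4 at α=6.2351, β=1.0098, γ=1.7203.
cos(β/2)=0.875223, sin(β/2)=0.483720
d^4_{-4,3}: single k=7 term ⇒ +0.015340;  D = +0.009171+0.012296i
d^4_{-3,3}: k∈[6..7] ⇒ +0.068691 -0.002997 = +0.065693;  D = +0.036700+0.054486i
d^4_{-2,3}: k∈[5..6] ⇒ +0.199302 -0.020293 = +0.179009;  D = +0.092753+0.153105i
d^4_{-1,3}: k∈[4..5] ⇒ +0.424981 -0.077888 = +0.347093;  D = +0.165367+0.305167i
d^4_{0,3}: k∈[3..4] ⇒ +0.687764 -0.210082 = +0.477681;  D = +0.207134+0.430435i
d^4_{1,3}: k∈[2..3] ⇒ +0.834776 -0.424981 = +0.409795;  D = +0.159742+0.377378i
d^4_{2,3}: k∈[1..2] ⇒ +0.712014 -0.652470 = +0.059544;  D = +0.020548+0.055886i
d^4_{3,3}: k∈[0..1] ⇒ +0.344310 -0.736203 = -0.391894;  D = -0.117405-0.373894i
d^4_{4,3}: single k=0 term ⇒ -0.538232;  D = -0.136376-0.520668i
Y_4^{m'}(θ=1.7362,φ=4.4385) and Σ D·Y over m':
  (+0.0092+0.0123i)·(+0.1917+0.3724i)  (+0.0367+0.0545i)·(-0.1448+0.1347i)  (+0.0928+0.1531i)·(+0.2251+0.1373i)  (+0.1654+0.3052i)·(-0.0584+0.2079i)  (+0.2071+0.4304i)·(+0.2340+0.0000i)  (+0.1597+0.3774i)·(+0.0584+0.2079i)  (+0.0205+0.0559i)·(+0.2251-0.1373i)  (-0.1174-0.3739i)·(+0.1448+0.1347i)  (-0.1364-0.5207i)·(+0.1917-0.3724i)
Y_4^3(R⁻¹ n̂) = -0.283753+0.113369i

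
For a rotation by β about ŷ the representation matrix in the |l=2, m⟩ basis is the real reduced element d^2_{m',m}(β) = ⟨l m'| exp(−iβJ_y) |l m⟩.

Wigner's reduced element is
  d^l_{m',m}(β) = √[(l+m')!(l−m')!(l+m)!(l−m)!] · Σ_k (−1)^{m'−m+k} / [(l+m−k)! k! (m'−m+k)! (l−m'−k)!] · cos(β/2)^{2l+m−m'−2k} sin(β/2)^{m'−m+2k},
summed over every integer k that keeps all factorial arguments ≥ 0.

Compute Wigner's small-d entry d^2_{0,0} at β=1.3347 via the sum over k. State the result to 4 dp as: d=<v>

d^2_{0,0}(β=1.3347) via Wigner's sum:
c=cos(1.3347/2)=0.785465, s=sin(1.3347/2)=0.618907; N=√[2·2·2·2]=4.000000
k: max(0,(0)−(0))=0 … min(2+(0),2−(0))=2
  k=0: (−1)^0·4.0000/(4)·0.7855^4·0.6189^0 = +0.380633
  k=1: (−1)^1·4.0000/(1)·0.7855^2·0.6189^2 = -0.945287
  k=2: (−1)^2·4.0000/(4)·0.7855^0·0.6189^4 = +0.146724
d^2_{0,0}(1.3347) = +0.380633 -0.945287 +0.146724 = -0.417930

d=-0.4179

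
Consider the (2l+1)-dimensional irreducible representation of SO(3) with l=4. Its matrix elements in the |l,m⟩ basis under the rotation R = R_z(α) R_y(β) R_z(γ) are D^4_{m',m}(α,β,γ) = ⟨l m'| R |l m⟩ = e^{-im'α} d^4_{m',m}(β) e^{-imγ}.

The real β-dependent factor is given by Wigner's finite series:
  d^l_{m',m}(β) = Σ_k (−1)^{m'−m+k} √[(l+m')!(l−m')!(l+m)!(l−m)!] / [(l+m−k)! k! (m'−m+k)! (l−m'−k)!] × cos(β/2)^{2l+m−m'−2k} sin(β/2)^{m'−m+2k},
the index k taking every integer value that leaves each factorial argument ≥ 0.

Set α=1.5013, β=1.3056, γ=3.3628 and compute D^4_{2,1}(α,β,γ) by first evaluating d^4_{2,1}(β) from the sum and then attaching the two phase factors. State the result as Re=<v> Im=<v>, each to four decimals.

D^4_{2,1}(1.5013,1.3056,3.3628) = e^{-i·2·1.5013}·d^4_{2,1}(1.3056)·e^{-i·1·3.3628}. Compute d first:
With c≡cos(β/2)=0.794386 and s≡sin(β/2)=0.607413, N=[720·2·120·6]^{1/2}=1018.233765
k∈{0,1,2} keeps every argument non-negative
  k=0: (−1)^1·1018.2338/(240)·0.7944^7·0.6074^1 = -0.514449
  k=1: (−1)^2·1018.2338/(48)·0.7944^5·0.6074^3 = +1.503893
  k=2: (−1)^3·1018.2338/(72)·0.7944^3·0.6074^5 = -0.586180
d^4_{2,1}(1.3056) = -0.514449 +1.503893 -0.586180 = +0.403265
Attach z-rotation phases: D = e^{-i(2)(1.5013)}·(+0.403265)·e^{-i(1)(3.3628)} = +0.401903-0.033117i

Re=0.4019 Im=-0.0331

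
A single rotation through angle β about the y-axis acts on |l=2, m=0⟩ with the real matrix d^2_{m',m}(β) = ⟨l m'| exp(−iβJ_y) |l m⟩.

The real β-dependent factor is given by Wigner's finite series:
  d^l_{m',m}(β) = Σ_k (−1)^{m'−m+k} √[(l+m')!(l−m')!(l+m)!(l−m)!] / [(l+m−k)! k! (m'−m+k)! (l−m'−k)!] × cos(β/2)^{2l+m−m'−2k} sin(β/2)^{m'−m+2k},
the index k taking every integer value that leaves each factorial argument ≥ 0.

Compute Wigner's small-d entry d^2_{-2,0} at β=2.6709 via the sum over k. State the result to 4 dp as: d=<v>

d^2_{-2,0}(β=2.6709) via Wigner's sum:
c=cos(2.6709/2)=0.233180, s=sin(2.6709/2)=0.972434; N=√[1·24·2·2]=9.797959
k∈{2} keeps every argument non-negative
  k=2: (−1)^0·9.7980/(4)·0.2332^2·0.9724^2 = +0.125944
d^2_{-2,0}(2.6709) = +0.125944

d=0.1259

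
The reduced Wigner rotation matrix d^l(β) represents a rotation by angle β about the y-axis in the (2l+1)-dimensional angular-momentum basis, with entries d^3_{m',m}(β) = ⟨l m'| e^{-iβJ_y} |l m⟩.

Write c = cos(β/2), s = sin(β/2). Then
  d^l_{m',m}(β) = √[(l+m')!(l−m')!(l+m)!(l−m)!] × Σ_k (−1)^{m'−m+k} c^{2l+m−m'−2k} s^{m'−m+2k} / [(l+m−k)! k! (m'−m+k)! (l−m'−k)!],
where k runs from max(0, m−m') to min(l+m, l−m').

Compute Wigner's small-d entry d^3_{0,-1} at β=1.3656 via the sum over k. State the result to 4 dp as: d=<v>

d=0.3359

d^3_{0,-1}(β=1.3656) via Wigner's sum:
Half-angle: c=0.775809, s=0.630968. N=√(6·6·2·24)=41.569219
k∈{0,1,2} keeps every argument non-negative
  k=0: (−1)^1·41.5692/(12)·0.7758^5·0.6310^1 = -0.614288
  k=1: (−1)^2·41.5692/(4)·0.7758^3·0.6310^3 = +1.218984
  k=2: (−1)^3·41.5692/(12)·0.7758^1·0.6310^5 = -0.268770
d^3_{0,-1}(1.3656) = -0.614288 +1.218984 -0.268770 = +0.335925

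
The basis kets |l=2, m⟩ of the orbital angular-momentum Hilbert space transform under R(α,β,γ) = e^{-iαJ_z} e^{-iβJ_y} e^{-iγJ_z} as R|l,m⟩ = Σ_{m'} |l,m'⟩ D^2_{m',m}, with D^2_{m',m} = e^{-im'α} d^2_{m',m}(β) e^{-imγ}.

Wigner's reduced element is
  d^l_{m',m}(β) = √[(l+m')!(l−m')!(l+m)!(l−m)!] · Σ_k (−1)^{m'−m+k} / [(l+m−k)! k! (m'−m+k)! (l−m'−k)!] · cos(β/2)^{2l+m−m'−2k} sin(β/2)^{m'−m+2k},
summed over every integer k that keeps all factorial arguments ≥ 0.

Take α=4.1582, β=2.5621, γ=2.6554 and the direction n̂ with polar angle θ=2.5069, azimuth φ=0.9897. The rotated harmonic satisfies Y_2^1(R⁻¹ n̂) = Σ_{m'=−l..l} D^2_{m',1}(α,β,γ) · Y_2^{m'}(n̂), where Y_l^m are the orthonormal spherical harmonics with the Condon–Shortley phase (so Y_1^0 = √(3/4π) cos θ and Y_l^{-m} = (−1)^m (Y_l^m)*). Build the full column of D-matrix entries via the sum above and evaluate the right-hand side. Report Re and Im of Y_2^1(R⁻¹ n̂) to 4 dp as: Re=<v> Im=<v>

Need the full column D^2_{m',1} for m'=−2..2 at α=4.1582, β=2.5621, γ=2.6554.
cos(β/2)=0.285709, sin(β/2)=0.958316
d^2_{-2,1}: single k=3 term ⇒ +0.502899;  D = +0.408659-0.293096i
d^2_{-1,1}: k∈[2..3] ⇒ +0.224899 -0.843404 = -0.618505;  D = -0.042024-0.617076i
d^2_{0,1}: k∈[1..2] ⇒ +0.054747 -0.615923 = -0.561177;  D = +0.496146+0.262217i
d^2_{1,1}: k∈[0..1] ⇒ +0.006663 -0.224899 = -0.218235;  D = -0.188249+0.110403i
d^2_{2,1}: single k=0 term ⇒ -0.044700;  D = +0.001063-0.044688i
Y_2^{m'}(θ=2.5069,φ=0.9897) and Σ D·Y over m':
  (+0.4087-0.2931i)·(-0.0540-0.1246i)  (-0.0420-0.6171i)·(-0.2025+0.3083i)  (+0.4961+0.2622i)·(+0.2981+0.0000i)  (-0.1882+0.1104i)·(+0.2025+0.3083i)  (+0.0011-0.0447i)·(-0.0540+0.1246i)
Y_2^1(R⁻¹ n̂) = +0.221464+0.121913i

Re=0.2215 Im=0.1219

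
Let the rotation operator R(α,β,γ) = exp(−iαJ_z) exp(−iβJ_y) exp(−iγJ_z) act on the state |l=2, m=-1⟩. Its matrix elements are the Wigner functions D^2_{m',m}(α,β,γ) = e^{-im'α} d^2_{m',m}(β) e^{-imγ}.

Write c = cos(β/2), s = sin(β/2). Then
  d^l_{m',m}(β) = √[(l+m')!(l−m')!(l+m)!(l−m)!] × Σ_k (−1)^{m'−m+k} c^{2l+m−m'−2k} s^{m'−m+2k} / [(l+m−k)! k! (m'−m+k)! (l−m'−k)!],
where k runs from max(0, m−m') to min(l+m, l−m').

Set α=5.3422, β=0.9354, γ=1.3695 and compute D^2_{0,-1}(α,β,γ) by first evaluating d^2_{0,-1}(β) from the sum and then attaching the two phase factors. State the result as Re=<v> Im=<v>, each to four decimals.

Re=-0.1170 Im=-0.5732

D^2_{0,-1}(5.3422,0.9354,1.3695) = e^{-i·0·5.3422}·d^2_{0,-1}(0.9354)·e^{-i·-1·1.3695}. Compute d first:
With c≡cos(β/2)=0.892608 and s≡sin(β/2)=0.450834, N=[2·2·1·6]^{1/2}=4.898979
Admissible k: 0..1 (factorial args all ≥0)
  k=0: (−1)^1·4.8990/(2)·0.8926^3·0.4508^1 = -0.785370
  k=1: (−1)^2·4.8990/(2)·0.8926^1·0.4508^3 = +0.200349
d^2_{0,-1}(0.9354) = -0.785370 +0.200349 = -0.585021
Phases: e^{-i·(0)·5.3422}=+1.000000+0.000000i, e^{-i·(-1)·1.3695}=+0.199940+0.979808i ⇒ D=-0.116969-0.573208i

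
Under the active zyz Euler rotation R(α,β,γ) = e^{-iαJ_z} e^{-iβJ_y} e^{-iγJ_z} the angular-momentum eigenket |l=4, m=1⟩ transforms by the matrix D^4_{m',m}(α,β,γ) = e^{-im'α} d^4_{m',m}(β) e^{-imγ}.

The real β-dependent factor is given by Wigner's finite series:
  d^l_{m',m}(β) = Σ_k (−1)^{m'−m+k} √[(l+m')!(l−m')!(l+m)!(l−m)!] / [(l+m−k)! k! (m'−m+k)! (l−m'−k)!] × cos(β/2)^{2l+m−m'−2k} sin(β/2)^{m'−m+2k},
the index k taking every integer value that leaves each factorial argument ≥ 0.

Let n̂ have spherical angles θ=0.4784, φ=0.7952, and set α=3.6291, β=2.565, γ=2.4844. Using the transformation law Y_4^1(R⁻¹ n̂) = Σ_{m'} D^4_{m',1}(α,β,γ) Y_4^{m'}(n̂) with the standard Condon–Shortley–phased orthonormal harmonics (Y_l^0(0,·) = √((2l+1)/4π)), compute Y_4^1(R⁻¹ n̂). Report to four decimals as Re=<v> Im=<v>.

Need the full column D^4_{m',1} for m'=−4..4 at α=3.6291, β=2.565, γ=2.4844.
cos(β/2)=0.284319, sin(β/2)=0.958730
d^4_{-4,1}: single k=5 term ⇒ +0.139314;  D = +0.119892-0.070952i
d^4_{-3,1}: k∈[4..5] ⇒ +0.073035 -0.498264 = -0.425230;  D = +0.221870-0.362759i
d^4_{-2,1}: k∈[3..5] ⇒ +0.023154 -0.394917 +0.898081 = +0.526319;  D = +0.032301-0.525327i
d^4_{-1,1}: k∈[2..5] ⇒ +0.004855 -0.165627 +0.941631 -0.713788 = +0.067072;  D = +0.027722+0.061074i
d^4_{0,1}: k∈[1..4] ⇒ +0.000644 -0.043933 +0.499535 -0.946661 = -0.490414;  D = +0.388266+0.299593i
d^4_{1,1}: k∈[0..3] ⇒ +0.000043 -0.007283 +0.165627 -0.627754 = -0.469368;  D = -0.462627-0.079263i
d^4_{2,1}: k∈[0..2] ⇒ -0.000611 +0.034732 -0.263278 = -0.229157;  D = +0.217681-0.071611i
d^4_{3,1}: k∈[0..1] ⇒ +0.003854 -0.073035 = -0.069181;  D = -0.047934+0.049883i
d^4_{4,1}: single k=0 term ⇒ -0.012252;  D = +0.003362-0.011782i
Y_4^{m'}(θ=0.4784,φ=0.7952) and Σ D·Y over m':
  (+0.1199-0.0710i)·(-0.0199+0.0008i)  (+0.2219-0.3628i)·(-0.0789-0.0744i)  (+0.0323-0.5253i)·(-0.0063-0.3201i)  (+0.0277+0.0611i)·(+0.3406-0.3474i)  (+0.3883+0.2996i)·(+0.1158+0.0000i)  (-0.4626-0.0793i)·(-0.3406-0.3474i)  (+0.2177-0.0716i)·(-0.0063+0.3201i)  (-0.0479+0.0499i)·(+0.0789-0.0744i)  (+0.0034-0.0118i)·(-0.0199-0.0008i)
Y_4^1(R⁻¹ n̂) = +0.011910+0.318023i

Re=0.0119 Im=0.3180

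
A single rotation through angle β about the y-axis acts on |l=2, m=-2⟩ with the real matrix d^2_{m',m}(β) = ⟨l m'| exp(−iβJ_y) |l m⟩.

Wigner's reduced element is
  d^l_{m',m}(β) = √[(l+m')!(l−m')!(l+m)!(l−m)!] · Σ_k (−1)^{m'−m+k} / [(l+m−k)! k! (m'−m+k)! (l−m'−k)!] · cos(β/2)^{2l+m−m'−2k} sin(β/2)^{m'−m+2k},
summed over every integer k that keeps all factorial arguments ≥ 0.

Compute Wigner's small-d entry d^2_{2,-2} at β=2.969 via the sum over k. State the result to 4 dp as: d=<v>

d=0.9852

d^2_{2,-2}(β=2.969) via Wigner's sum:
c=cos(2.969/2)=0.086189, s=sin(2.969/2)=0.996279; N=√[24·1·1·24]=24.000000
The bounds max(0,m−m')=0 and min(l+m,l−m')=0 give 1 term
  k=0: (−1)^4·24.0000/(24)·0.0862^0·0.9963^4 = +0.985198
d^2_{2,-2}(2.969) = +0.985198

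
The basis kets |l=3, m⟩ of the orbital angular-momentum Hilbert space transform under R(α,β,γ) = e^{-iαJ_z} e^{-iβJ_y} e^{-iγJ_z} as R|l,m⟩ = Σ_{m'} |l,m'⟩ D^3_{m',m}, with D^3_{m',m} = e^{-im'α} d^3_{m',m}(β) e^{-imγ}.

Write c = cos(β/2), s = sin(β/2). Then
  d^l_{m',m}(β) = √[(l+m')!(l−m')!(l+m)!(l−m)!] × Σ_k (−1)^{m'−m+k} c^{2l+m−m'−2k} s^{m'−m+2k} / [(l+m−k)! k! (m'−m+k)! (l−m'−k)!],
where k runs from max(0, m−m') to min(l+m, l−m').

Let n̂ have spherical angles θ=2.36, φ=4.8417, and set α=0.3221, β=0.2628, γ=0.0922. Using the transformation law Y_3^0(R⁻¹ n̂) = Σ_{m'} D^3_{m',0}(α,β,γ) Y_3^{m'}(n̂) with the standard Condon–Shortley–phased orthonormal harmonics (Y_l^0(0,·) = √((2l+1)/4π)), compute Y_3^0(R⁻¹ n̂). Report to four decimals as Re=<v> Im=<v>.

Re=0.1088 Im=0.0000

Need the full column D^3_{m',0} for m'=−3..3 at α=0.3221, β=0.2628, γ=0.0922.
cos(β/2)=0.991379, sin(β/2)=0.131022
d^3_{-3,0}: single k=3 term ⇒ +0.009801;  D = +0.005570+0.008064i
d^3_{-2,0}: k∈[2..3] ⇒ +0.090826 -0.001586 = +0.089240;  D = +0.071354+0.053594i
d^3_{-1,0}: k∈[1..3] ⇒ +0.434645 -0.022775 +0.000133 = +0.412003;  D = +0.390814+0.130423i
d^3_{0,0}: k∈[0..3] ⇒ +0.949379 -0.149242 +0.002607 -0.000005 = +0.802738;  D = +0.802738+0.000000i
d^3_{1,0}: k∈[0..2] ⇒ -0.434645 +0.022775 -0.000133 = -0.412003;  D = -0.390814+0.130423i
d^3_{2,0}: k∈[0..1] ⇒ +0.090826 -0.001586 = +0.089240;  D = +0.071354-0.053594i
d^3_{3,0}: single k=0 term ⇒ -0.009801;  D = -0.005570+0.008064i
Y_3^{m'}(θ=2.36,φ=4.8417) and Σ D·Y over m':
  (+0.0056+0.0081i)·(-0.0552-0.1350i)  (+0.0714+0.0536i)·(+0.3480-0.0921i)  (+0.3908+0.1304i)·(+0.0446+0.3429i)  (+0.8027+0.0000i)·(+0.1274+0.0000i)  (-0.3908+0.1304i)·(-0.0446+0.3429i)  (+0.0714-0.0536i)·(+0.3480+0.0921i)  (-0.0056+0.0081i)·(+0.0552-0.1350i)
Y_3^0(R⁻¹ n̂) = +0.108760+0.000000i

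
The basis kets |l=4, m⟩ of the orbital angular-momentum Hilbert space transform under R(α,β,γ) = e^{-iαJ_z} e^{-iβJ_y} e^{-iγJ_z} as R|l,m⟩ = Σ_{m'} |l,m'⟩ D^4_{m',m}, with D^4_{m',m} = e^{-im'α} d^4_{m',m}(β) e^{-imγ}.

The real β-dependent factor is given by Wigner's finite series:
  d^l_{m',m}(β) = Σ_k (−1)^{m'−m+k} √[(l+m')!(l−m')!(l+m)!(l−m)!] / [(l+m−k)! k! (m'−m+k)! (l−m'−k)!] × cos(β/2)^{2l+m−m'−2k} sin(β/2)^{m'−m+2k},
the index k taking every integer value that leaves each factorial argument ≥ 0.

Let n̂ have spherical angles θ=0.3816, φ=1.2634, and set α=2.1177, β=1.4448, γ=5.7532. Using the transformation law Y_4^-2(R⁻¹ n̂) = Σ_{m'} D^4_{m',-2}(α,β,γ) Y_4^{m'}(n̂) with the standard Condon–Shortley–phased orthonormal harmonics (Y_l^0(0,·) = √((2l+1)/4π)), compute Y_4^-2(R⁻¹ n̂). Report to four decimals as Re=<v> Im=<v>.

Re=0.0028 Im=0.0280

Need the full column D^4_{m',-2} for m'=−4..4 at α=2.1177, β=1.4448, γ=5.7532.
cos(β/2)=0.750221, sin(β/2)=0.661187
d^4_{-4,-2}: single k=2 term ⇒ +0.412442;  D = +0.176851+0.372602i
d^4_{-3,-2}: k∈[1..2] ⇒ +0.330912 -0.771089 = -0.440177;  D = -0.241500+0.368013i
d^4_{-2,-2}: k∈[0..2] ⇒ +0.100349 -0.935331 +0.908125 = +0.073143;  D = -0.073101-0.002474i
d^4_{-1,-2}: k∈[0..2] ⇒ -0.375219 +1.457222 -0.754579 = +0.327423;  D = +0.160716+0.285265i
d^4_{0,-2}: k∈[0..2] ⇒ +0.739444 -1.531597 +0.446114 = -0.346038;  D = -0.169177+0.301864i
d^4_{1,-2}: k∈[0..2] ⇒ -0.971481 +1.131868 -0.175831 = -0.015444;  D = +0.015434-0.000557i
d^4_{2,-2}: k∈[0..2] ⇒ +0.908125 -0.564295 +0.036525 = +0.380356;  D = +0.209392+0.317531i
d^4_{3,-2}: k∈[0..1] ⇒ -0.598928 +0.155069 = -0.443860;  D = -0.189423+0.401410i
d^4_{4,-2}: single k=0 term ⇒ +0.248831;  D = -0.247434+0.026325i
Y_4^{m'}(θ=0.3816,φ=1.2634) and Σ D·Y over m':
  (+0.1769+0.3726i)·(+0.0028+0.0080i)  (-0.2415+0.3680i)·(-0.0478+0.0362i)  (-0.0731-0.0025i)·(-0.1906-0.1346i)  (+0.1607+0.2853i)·(+0.1499-0.4721i)  (-0.1692+0.3019i)·(+0.3307+0.0000i)  (+0.0154-0.0006i)·(-0.1499-0.4721i)  (+0.2094+0.3175i)·(-0.1906+0.1346i)  (-0.1894+0.4014i)·(+0.0478+0.0362i)  (-0.2474+0.0263i)·(+0.0028-0.0080i)
Y_4^-2(R⁻¹ n̂) = +0.002821+0.027978i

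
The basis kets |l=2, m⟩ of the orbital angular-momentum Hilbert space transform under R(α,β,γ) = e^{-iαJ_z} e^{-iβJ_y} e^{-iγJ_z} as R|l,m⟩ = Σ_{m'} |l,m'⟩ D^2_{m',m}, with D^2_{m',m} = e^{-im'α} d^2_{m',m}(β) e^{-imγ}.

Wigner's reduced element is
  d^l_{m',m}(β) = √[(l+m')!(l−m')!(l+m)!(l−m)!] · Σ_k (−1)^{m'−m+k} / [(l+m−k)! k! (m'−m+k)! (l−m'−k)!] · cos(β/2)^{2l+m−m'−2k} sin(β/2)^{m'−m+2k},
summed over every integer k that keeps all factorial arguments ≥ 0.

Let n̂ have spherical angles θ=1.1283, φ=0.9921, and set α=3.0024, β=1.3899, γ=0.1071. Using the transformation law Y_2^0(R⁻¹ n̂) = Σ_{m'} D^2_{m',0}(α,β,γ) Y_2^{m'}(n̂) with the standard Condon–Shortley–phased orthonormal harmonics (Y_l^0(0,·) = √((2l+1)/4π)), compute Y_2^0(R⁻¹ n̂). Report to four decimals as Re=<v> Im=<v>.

Re=-0.2296 Im=0.0000

Need the full column D^2_{m',0} for m'=−2..2 at α=3.0024, β=1.3899, γ=0.1071.
cos(β/2)=0.768086, sin(β/2)=0.640347
d^2_{-2,0}: single k=2 term ⇒ +0.592551;  D = +0.569738-0.162835i
d^2_{-1,0}: k∈[1..2] ⇒ +0.710755 -0.494005 = +0.216750;  D = -0.214654+0.030073i
d^2_{0,0}: k∈[0..2] ⇒ +0.348048 -0.967632 +0.168136 = -0.451448;  D = -0.451448+0.000000i
d^2_{1,0}: k∈[0..1] ⇒ -0.710755 +0.494005 = -0.216750;  D = +0.214654+0.030073i
d^2_{2,0}: single k=0 term ⇒ +0.592551;  D = +0.569738+0.162835i
Y_2^{m'}(θ=1.1283,φ=0.9921) and Σ D·Y over m':
  (+0.5697-0.1628i)·(-0.1267-0.2889i)  (-0.2147+0.0301i)·(+0.1635-0.2503i)  (-0.4514+0.0000i)·(-0.1419+0.0000i)  (+0.2147+0.0301i)·(-0.1635-0.2503i)  (+0.5697+0.1628i)·(-0.1267+0.2889i)
Y_2^0(R⁻¹ n̂) = -0.229554+0.000000i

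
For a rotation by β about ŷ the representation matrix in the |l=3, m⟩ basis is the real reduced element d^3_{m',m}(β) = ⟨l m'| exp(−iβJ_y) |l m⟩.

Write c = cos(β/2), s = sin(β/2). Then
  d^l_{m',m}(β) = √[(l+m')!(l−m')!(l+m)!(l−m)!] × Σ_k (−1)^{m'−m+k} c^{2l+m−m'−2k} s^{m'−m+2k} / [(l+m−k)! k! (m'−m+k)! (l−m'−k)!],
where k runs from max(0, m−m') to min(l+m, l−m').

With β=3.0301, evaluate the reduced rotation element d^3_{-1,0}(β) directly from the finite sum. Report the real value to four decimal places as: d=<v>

d=0.1897

d^3_{-1,0}(β=3.0301) via Wigner's sum:
c=cos(3.0301/2)=0.055717, s=sin(3.0301/2)=0.998447; N=√[2·24·6·6]=41.569219
k: max(0,(0)−(-1))=1 … min(3+(0),3−(-1))=3
  k=1: (−1)^0·41.5692/(12)·0.0557^5·0.9984^1 = +0.000002
  k=2: (−1)^1·41.5692/(4)·0.0557^3·0.9984^3 = -0.001789
  k=3: (−1)^2·41.5692/(12)·0.0557^1·0.9984^5 = +0.191516
d^3_{-1,0}(3.0301) = +0.000002 -0.001789 +0.191516 = +0.189729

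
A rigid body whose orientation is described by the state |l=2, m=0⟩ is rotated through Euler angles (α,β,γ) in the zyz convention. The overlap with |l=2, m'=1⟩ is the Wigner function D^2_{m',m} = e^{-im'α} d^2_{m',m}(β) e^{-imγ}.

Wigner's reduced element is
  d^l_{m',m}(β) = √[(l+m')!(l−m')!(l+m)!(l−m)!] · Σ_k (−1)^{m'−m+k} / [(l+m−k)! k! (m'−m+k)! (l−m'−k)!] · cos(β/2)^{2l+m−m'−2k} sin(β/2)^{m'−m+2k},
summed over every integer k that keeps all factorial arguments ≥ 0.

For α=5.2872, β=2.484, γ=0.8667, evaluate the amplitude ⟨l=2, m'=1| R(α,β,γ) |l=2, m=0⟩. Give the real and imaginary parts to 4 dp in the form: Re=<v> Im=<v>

Re=0.3221 Im=0.4973

D^2_{1,0}(5.2872,2.484,0.8667) = e^{-i·1·5.2872}·d^2_{1,0}(2.484)·e^{-i·0·0.8667}. Compute d first:
Half-angle: c=0.322904, s=0.946432. N=√(6·1·2·2)=4.898979
Admissible k: 0..1 (factorial args all ≥0)
  k=0: (−1)^1·4.8990/(2)·0.3229^3·0.9464^1 = -0.078052
  k=1: (−1)^2·4.8990/(2)·0.3229^1·0.9464^3 = +0.670528
d^2_{1,0}(2.484) = -0.078052 +0.670528 = +0.592476
D = (+0.543676+0.839295i)·(+0.592476)·(+1.000000+0.000000i) = +0.322115+0.497262i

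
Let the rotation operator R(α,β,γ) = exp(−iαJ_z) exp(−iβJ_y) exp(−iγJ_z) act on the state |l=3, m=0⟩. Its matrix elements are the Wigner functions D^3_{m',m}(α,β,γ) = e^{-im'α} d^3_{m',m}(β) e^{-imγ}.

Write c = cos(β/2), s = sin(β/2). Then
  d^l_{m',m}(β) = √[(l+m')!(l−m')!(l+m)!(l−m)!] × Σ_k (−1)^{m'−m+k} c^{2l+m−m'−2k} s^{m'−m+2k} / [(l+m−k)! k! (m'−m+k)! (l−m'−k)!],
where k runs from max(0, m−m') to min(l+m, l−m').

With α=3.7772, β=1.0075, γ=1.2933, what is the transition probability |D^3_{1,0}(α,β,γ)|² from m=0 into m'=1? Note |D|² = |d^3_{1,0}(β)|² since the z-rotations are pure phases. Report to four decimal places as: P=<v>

P=0.0243

D^3_{1,0}(3.7772,1.0075,1.2933) = e^{-i·1·3.7772}·d^3_{1,0}(1.0075)·e^{-i·0·1.2933}. Compute d first:
c=cos(1.0075/2)=0.875779, s=sin(1.0075/2)=0.482713; N=√[24·2·6·6]=41.569219
k: max(0,(0)−(1))=0 … min(3+(0),3−(1))=2
  k=0: (−1)^1·41.5692/(12)·0.8758^5·0.4827^1 = -0.861492
  k=1: (−1)^2·41.5692/(4)·0.8758^3·0.4827^3 = +0.785167
  k=2: (−1)^3·41.5692/(12)·0.8758^1·0.4827^5 = -0.079512
d^3_{1,0}(1.0075) = -0.861492 +0.785167 -0.079512 = -0.155837
|D^3_{1,0}|² = |d^3_{1,0}(β)|² = (-0.155837)² = 0.024285 (the z-rotation phases have unit modulus)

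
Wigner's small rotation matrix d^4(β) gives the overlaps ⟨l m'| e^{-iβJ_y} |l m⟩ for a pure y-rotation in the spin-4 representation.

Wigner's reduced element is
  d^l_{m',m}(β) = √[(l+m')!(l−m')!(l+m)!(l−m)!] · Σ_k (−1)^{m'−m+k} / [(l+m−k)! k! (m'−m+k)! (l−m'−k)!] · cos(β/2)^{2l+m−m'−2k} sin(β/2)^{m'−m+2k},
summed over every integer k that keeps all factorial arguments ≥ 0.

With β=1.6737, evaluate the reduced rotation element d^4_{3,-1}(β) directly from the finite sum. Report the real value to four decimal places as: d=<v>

d=0.2126

d^4_{3,-1}(β=1.6737) via Wigner's sum:
Half-angle: c=0.669805, s=0.742537. N=√(5040·1·6·120)=1904.940944
The bounds max(0,m−m')=0 and min(l+m,l−m')=1 give 2 terms
  k=0: (−1)^4·1904.9409/(144)·0.6698^4·0.7425^4 = +0.809441
  k=1: (−1)^5·1904.9409/(240)·0.6698^2·0.7425^6 = -0.596864
d^4_{3,-1}(1.6737) = +0.809441 -0.596864 = +0.212577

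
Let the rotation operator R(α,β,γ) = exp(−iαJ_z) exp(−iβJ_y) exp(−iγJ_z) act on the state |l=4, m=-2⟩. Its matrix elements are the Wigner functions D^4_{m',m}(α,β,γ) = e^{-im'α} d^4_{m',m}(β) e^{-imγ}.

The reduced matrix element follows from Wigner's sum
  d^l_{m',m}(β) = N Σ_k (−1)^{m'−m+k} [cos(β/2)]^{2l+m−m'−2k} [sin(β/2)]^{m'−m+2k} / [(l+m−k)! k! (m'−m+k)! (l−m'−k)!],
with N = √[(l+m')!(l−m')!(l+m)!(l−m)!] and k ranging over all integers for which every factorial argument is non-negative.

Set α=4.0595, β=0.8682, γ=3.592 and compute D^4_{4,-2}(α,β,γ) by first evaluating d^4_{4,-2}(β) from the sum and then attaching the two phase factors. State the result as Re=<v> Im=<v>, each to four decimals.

Split into d^4_{4,-2}(β=0.8682) × two z-phases.
Half-angle: c=0.907249, s=0.420594. N=√(40320·1·2·720)=7619.763776
k∈{0} keeps every argument non-negative
  k=0: (−1)^6·7619.7638/(1440)·0.9072^2·0.4206^6 = +0.024111
d^4_{4,-2}(0.8682) = +0.024111
Attach z-rotation phases: D = e^{-i(4)(4.0595)}·(+0.024111)·e^{-i(-2)(3.592)} = -0.022472-0.008736i

Re=-0.0225 Im=-0.0087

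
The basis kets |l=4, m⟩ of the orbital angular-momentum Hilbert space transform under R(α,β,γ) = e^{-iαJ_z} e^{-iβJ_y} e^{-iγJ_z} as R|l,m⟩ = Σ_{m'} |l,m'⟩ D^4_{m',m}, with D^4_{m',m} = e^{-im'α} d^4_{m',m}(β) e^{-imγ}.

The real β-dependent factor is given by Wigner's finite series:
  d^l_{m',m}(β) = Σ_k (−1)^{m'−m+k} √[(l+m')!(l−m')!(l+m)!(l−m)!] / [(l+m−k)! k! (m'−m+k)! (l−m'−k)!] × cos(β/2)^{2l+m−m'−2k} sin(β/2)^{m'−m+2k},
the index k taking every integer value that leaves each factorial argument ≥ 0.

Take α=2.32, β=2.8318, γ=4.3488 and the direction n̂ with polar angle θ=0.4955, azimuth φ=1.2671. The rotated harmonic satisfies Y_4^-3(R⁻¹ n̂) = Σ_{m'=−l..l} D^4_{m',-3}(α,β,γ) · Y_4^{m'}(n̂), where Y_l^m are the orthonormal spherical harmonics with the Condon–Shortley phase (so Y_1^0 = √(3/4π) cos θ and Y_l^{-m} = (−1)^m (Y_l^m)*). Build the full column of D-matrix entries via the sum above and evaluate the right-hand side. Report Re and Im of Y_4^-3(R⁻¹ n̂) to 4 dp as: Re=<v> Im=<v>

Re=-0.0111 Im=-0.2544

Need the full column D^4_{m',-3} for m'=−4..4 at α=2.32, β=2.8318, γ=4.3488.
cos(β/2)=0.154278, sin(β/2)=0.988028
d^4_{-4,-3}: single k=1 term ⇒ +0.000006;  D = -0.000005-0.000002i
d^4_{-3,-3}: k∈[0..1] ⇒ +0.000000 -0.000092 = -0.000092;  D = -0.000037-0.000084i
d^4_{-2,-3}: k∈[0..1] ⇒ -0.000008 +0.000946 = +0.000939;  D = +0.000372-0.000862i
d^4_{-1,-3}: k∈[0..1] ⇒ +0.000104 -0.007142 = -0.007037;  D = +0.006631-0.002357i
d^4_{0,-3}: k∈[0..1] ⇒ -0.000997 +0.040909 = +0.039912;  D = +0.035401+0.018431i
d^4_{1,-3}: k∈[0..1] ⇒ +0.007142 -0.175748 = -0.168606;  D = +0.044838+0.162535i
d^4_{2,-3}: k∈[0..1] ⇒ -0.038810 +0.530579 = +0.491770;  D = -0.258055+0.418623i
d^4_{3,-3}: k∈[0..1] ⇒ +0.154995 -0.908139 = -0.753144;  D = -0.738608+0.147253i
d^4_{4,-3}: single k=0 term ⇒ -0.401080;  D = +0.325307+0.234608i
Y_4^{m'}(θ=0.4955,φ=1.2671) and Σ D·Y over m':
  (-0.0000-0.0000i)·(+0.0079+0.0212i)  (-0.0000-0.0001i)·(-0.0935+0.0725i)  (+0.0004-0.0009i)·(-0.2743-0.1907i)  (+0.0066-0.0024i)·(+0.1431-0.4565i)  (+0.0354+0.0184i)·(+0.0789+0.0000i)  (+0.0448+0.1625i)·(-0.1431-0.4565i)  (-0.2581+0.4186i)·(-0.2743+0.1907i)  (-0.7386+0.1473i)·(+0.0935+0.0725i)  (+0.3253+0.2346i)·(+0.0079-0.0212i)
Y_4^-3(R⁻¹ n̂) = -0.011060-0.254358i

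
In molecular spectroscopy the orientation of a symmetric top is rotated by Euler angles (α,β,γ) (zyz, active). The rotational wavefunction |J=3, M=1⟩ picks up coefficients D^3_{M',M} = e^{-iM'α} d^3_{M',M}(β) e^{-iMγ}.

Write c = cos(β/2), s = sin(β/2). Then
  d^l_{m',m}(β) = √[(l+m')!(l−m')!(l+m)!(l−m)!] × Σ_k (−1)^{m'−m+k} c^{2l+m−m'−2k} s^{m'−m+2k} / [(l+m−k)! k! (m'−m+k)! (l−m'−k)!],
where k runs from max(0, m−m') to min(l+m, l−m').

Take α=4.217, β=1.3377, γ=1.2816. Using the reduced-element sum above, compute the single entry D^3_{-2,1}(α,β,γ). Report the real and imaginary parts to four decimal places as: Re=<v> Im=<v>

Re=0.3232 Im=0.3825

First d^3_{-2,1}(β=1.3377), then the phase factors e^{-i(-2)α} and e^{-i(1)γ}:
Half-angle: c=0.784535, s=0.620084. N=√(1·120·24·2)=75.894664
Admissible k: 3..4 (factorial args all ≥0)
  k=3: (−1)^0·75.8947/(12)·0.7845^3·0.6201^3 = +0.728148
  k=4: (−1)^1·75.8947/(24)·0.7845^1·0.6201^5 = -0.227439
d^3_{-2,1}(1.3377) = +0.728148 -0.227439 = +0.500708
D = (-0.548039+0.836453i)·(+0.500708)·(+0.285182-0.958473i) = +0.323170+0.382452i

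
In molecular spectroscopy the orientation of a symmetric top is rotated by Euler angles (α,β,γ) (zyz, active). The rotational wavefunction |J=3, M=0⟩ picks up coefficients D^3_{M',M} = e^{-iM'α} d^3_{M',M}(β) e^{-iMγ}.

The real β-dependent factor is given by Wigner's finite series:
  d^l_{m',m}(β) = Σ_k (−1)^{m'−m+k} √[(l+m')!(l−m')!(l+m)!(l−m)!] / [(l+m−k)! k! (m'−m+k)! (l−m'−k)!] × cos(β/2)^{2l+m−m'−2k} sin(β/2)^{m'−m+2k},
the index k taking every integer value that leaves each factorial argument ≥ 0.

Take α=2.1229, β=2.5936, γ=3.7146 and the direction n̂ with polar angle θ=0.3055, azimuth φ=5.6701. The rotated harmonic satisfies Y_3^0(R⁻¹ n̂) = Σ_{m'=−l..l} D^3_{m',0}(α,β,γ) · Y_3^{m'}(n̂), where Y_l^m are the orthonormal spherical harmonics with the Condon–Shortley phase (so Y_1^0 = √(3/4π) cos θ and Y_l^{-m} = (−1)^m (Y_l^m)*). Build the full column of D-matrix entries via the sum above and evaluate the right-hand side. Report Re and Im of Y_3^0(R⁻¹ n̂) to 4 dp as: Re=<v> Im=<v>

Need the full column D^3_{m',0} for m'=−3..3 at α=2.1229, β=2.5936, γ=3.7146.
cos(β/2)=0.270581, sin(β/2)=0.962697
d^3_{-3,0}: single k=3 term ⇒ +0.079045;  D = +0.078756+0.006751i
d^3_{-2,0}: k∈[2..3] ⇒ +0.027210 -0.344440 = -0.317230;  D = +0.142704+0.283321i
d^3_{-1,0}: k∈[1..3] ⇒ +0.004837 -0.183684 +0.775062 = +0.596214;  D = -0.312702+0.507631i
d^3_{0,0}: k∈[0..3] ⇒ +0.000392 -0.044711 +0.565973 -0.796046 = -0.274392;  D = -0.274392+0.000000i
d^3_{1,0}: k∈[0..2] ⇒ -0.004837 +0.183684 -0.775062 = -0.596214;  D = +0.312702+0.507631i
d^3_{2,0}: k∈[0..1] ⇒ +0.027210 -0.344440 = -0.317230;  D = +0.142704-0.283321i
d^3_{3,0}: single k=0 term ⇒ -0.079045;  D = -0.078756+0.006751i
Y_3^{m'}(θ=0.3055,φ=5.6701) and Σ D·Y over m':
  (+0.0788+0.0068i)·(-0.0030+0.0109i)  (+0.1427+0.2833i)·(+0.0298+0.0830i)  (-0.3127+0.5076i)·(+0.2820+0.1984i)  (-0.2744+0.0000i)·(+0.5508+0.0000i)  (+0.3127+0.5076i)·(-0.2820+0.1984i)  (+0.1427-0.2833i)·(+0.0298-0.0830i)  (-0.0788+0.0068i)·(+0.0030+0.0109i)
Y_3^0(R⁻¹ n̂) = -0.568123+0.000000i

Re=-0.5681 Im=0.0000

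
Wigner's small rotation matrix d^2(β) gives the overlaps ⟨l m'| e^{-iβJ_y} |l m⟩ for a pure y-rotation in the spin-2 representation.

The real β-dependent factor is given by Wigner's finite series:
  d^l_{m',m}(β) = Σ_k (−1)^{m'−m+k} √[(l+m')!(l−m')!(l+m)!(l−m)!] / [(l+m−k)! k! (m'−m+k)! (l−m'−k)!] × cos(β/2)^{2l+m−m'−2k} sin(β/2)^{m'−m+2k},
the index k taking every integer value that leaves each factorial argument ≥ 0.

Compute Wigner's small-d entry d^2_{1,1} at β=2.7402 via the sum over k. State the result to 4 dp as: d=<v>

d=-0.1129

d^2_{1,1}(β=2.7402) via Wigner's sum:
c=cos(2.7402/2)=0.199352, s=sin(2.7402/2)=0.979928; N=√[6·1·6·1]=6.000000
k: max(0,(1)−(1))=0 … min(2+(1),2−(1))=1
  k=0: (−1)^0·6.0000/(6)·0.1994^4·0.9799^0 = +0.001579
  k=1: (−1)^1·6.0000/(2)·0.1994^2·0.9799^2 = -0.114485
d^2_{1,1}(2.7402) = +0.001579 -0.114485 = -0.112906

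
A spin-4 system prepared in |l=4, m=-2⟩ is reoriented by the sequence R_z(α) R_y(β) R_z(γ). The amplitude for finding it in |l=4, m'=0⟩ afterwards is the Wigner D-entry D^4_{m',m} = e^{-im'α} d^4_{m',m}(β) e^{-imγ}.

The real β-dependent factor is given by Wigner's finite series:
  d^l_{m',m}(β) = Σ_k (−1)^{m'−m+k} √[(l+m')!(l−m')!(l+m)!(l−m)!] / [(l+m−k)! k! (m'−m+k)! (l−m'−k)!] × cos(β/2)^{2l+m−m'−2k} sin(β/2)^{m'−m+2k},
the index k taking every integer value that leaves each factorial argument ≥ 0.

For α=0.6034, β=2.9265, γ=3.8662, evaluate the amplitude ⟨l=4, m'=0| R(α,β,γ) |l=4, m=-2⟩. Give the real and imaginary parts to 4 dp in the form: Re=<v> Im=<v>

Re=0.0124 Im=0.1015

Split into d^4_{0,-2}(β=2.9265) × two z-phases.
c=cos(2.9265/2)=0.107339, s=sin(2.9265/2)=0.994222; N=√[24·24·2·720]=910.735966
k: max(0,(-2)−(0))=0 … min(4+(-2),4−(0))=2
  k=0: (−1)^2·910.7360/(96)·0.1073^6·0.9942^2 = +0.000014
  k=1: (−1)^3·910.7360/(36)·0.1073^4·0.9942^4 = -0.003281
  k=2: (−1)^4·910.7360/(96)·0.1073^2·0.9942^6 = +0.105570
d^4_{0,-2}(2.9265) = +0.000014 -0.003281 +0.105570 = +0.102303
Phases: e^{-i·(0)·0.6034}=+1.000000+0.000000i, e^{-i·(-2)·3.8662}=+0.121282+0.992618i ⇒ D=+0.012407+0.101547i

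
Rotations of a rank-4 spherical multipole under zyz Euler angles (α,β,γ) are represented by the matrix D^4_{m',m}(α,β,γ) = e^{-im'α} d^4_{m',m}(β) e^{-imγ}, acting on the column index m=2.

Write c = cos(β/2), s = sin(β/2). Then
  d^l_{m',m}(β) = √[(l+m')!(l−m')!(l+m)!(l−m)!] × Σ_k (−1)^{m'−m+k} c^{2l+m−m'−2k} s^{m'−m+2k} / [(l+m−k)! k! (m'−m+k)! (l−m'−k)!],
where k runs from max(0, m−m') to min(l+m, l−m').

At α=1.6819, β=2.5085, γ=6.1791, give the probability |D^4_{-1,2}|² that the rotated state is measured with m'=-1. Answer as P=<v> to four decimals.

First d^4_{-1,2}(β=2.5085), then the phase factors e^{-i(-1)α} and e^{-i(2)γ}:
With c≡cos(β/2)=0.311286 and s≡sin(β/2)=0.950316, N=[6·120·720·2]^{1/2}=1018.233765
k∈{3,4,5} keeps every argument non-negative
  k=3: (−1)^0·1018.2338/(72)·0.3113^5·0.9503^3 = +0.035475
  k=4: (−1)^1·1018.2338/(48)·0.3113^3·0.9503^5 = -0.495938
  k=5: (−1)^2·1018.2338/(240)·0.3113^1·0.9503^7 = +0.924428
d^4_{-1,2}(2.5085) = +0.035475 -0.495938 +0.924428 = +0.463965
|D^4_{-1,2}|² = |d^4_{-1,2}(β)|² = (+0.463965)² = 0.215264 (the z-rotation phases have unit modulus)

P=0.2153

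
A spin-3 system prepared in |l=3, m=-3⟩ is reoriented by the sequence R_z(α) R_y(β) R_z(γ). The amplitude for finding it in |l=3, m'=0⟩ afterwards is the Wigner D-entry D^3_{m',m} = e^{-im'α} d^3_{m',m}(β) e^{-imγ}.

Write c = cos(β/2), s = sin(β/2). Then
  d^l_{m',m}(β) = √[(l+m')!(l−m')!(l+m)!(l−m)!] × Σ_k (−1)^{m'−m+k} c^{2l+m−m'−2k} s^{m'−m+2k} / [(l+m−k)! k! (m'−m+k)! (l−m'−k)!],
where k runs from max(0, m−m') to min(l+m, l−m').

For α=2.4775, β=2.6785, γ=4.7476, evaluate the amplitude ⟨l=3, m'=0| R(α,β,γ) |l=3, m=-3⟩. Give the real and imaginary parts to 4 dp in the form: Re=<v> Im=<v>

Split into d^3_{0,-3}(β=2.6785) × two z-phases.
c=cos(2.6785/2)=0.229483, s=sin(2.6785/2)=0.973313; N=√[6·6·1·720]=160.996894
Admissible k: 0..0 (factorial args all ≥0)
  k=0: (−1)^3·160.9969/(36)·0.2295^3·0.9733^3 = -0.049834
d^3_{0,-3}(2.6785) = -0.049834
D = (+1.000000+0.000000i)·(-0.049834)·(-0.105437+0.994426i) = +0.005254-0.049556i

Re=0.0053 Im=-0.0496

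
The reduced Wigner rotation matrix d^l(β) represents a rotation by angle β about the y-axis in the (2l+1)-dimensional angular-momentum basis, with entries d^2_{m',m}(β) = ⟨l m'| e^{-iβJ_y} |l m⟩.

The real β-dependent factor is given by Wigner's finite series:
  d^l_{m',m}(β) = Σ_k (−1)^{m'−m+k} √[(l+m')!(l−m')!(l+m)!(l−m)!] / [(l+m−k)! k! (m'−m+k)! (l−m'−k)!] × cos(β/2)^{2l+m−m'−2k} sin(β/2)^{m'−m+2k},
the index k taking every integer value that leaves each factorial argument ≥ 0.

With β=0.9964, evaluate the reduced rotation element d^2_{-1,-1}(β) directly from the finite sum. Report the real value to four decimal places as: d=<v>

d^2_{-1,-1}(β=0.9964) via Wigner's sum:
c=cos(0.9964/2)=0.878444, s=sin(0.9964/2)=0.477845; N=√[1·6·1·6]=6.000000
k: max(0,(-1)−(-1))=0 … min(2+(-1),2−(-1))=1
  k=0: (−1)^0·6.0000/(6)·0.8784^4·0.4778^0 = +0.595465
  k=1: (−1)^1·6.0000/(2)·0.8784^2·0.4778^2 = -0.528596
d^2_{-1,-1}(0.9964) = +0.595465 -0.528596 = +0.066869

d=0.0669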